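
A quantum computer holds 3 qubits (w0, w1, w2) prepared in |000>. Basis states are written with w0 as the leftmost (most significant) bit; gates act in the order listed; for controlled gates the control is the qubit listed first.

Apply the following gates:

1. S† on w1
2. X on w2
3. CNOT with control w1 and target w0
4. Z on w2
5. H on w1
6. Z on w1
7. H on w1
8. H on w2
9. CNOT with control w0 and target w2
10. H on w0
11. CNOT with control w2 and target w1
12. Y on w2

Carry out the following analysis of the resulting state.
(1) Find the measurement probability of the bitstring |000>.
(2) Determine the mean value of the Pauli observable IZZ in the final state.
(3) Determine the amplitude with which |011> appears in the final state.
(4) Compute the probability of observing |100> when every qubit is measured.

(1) A full measurement returns |000> with probability 1/4.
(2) The observable IZZ averages to 1.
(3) |011> carries amplitude -I/2 in the final state.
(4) The probability of measuring |100> is 1/4.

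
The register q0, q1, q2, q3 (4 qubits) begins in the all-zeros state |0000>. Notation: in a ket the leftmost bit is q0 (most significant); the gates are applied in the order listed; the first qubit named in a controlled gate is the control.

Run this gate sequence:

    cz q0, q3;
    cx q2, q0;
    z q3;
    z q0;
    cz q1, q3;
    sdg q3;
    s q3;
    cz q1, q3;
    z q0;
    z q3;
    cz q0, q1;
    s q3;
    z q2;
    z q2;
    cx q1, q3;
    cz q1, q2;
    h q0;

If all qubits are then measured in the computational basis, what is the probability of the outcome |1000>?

Outcome |1000> occurs with probability 1/2.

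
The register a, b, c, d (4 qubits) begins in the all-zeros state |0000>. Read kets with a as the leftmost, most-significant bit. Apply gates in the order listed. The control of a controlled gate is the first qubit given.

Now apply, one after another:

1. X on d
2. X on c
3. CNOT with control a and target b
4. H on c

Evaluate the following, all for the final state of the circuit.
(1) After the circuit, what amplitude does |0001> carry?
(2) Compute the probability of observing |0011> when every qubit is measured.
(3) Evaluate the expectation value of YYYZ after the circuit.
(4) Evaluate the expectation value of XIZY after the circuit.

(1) The amplitude on |0001> is sqrt(2)/2.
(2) The probability of measuring |0011> is 1/2.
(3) In the final state, YYYZ has expectation 0.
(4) The expectation value of XIZY is 0.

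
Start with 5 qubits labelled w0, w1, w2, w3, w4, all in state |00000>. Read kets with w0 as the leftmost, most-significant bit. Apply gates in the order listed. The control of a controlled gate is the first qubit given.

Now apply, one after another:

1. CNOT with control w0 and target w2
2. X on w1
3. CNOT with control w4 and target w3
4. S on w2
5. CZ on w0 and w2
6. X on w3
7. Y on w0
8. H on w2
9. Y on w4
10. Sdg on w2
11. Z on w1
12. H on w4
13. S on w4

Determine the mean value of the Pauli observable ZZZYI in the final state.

In the final state, ZZZYI has expectation 0.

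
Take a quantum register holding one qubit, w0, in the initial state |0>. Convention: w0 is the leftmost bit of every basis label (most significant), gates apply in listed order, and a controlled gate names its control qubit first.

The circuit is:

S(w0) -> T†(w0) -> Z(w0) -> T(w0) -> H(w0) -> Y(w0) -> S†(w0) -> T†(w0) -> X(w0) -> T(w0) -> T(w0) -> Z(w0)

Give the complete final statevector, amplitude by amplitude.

After the circuit, the state carries amplitude -sqrt(2)*exp(3*I*pi/4)/2 on |0>, -sqrt(2)/2 on |1>.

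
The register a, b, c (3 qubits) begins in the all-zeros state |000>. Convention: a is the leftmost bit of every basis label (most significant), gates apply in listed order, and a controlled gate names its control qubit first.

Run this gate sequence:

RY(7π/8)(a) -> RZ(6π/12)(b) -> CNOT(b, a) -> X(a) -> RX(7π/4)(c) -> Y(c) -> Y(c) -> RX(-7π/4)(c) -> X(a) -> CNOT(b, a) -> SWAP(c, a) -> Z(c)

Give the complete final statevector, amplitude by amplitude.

The resulting statevector has amplitude -exp(3*I*pi/4)*sin(pi/16) on |000>, exp(3*I*pi/4)*cos(pi/16) on |001>, and 0 on every other basis state.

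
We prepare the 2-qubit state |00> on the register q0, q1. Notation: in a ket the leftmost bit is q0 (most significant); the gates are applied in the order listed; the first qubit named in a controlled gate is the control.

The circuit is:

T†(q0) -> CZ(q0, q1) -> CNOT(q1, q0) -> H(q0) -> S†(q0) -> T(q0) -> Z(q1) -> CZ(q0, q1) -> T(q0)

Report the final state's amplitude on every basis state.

The resulting statevector has amplitude sqrt(2)/2 on |00>, 0 on |01>, sqrt(2)/2 on |10>, 0 on |11>.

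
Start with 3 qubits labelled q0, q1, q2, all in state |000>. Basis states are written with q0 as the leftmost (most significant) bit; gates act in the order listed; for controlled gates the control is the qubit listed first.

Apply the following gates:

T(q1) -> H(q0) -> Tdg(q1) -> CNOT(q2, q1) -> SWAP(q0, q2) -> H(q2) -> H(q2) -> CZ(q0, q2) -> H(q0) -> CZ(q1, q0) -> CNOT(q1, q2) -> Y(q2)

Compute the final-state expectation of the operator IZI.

The expectation value of IZI is 1.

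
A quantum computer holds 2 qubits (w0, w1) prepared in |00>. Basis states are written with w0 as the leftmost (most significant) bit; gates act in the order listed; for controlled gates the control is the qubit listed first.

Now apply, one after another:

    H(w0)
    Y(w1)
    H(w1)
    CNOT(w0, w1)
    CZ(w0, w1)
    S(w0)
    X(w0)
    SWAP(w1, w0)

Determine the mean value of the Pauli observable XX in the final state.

In the final state, XX has expectation 0.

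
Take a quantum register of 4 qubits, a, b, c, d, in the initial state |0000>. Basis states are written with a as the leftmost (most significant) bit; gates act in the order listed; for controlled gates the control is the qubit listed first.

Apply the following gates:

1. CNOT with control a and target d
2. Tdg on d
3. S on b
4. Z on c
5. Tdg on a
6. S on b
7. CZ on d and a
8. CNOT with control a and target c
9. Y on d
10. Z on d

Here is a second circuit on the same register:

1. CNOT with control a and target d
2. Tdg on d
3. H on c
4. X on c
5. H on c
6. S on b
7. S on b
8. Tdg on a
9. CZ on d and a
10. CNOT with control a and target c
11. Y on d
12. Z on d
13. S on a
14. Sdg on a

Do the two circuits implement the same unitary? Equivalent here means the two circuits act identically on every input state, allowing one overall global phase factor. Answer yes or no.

Yes, they are equivalent — the unitaries differ by at most a global phase.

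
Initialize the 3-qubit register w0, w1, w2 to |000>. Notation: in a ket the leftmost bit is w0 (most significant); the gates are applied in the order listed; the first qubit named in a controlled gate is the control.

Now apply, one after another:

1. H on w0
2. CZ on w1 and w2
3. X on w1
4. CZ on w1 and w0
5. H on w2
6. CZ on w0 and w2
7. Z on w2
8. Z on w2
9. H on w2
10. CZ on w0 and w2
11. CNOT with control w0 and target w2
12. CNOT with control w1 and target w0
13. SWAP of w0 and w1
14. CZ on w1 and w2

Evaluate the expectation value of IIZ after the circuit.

The expectation value of IIZ is 1.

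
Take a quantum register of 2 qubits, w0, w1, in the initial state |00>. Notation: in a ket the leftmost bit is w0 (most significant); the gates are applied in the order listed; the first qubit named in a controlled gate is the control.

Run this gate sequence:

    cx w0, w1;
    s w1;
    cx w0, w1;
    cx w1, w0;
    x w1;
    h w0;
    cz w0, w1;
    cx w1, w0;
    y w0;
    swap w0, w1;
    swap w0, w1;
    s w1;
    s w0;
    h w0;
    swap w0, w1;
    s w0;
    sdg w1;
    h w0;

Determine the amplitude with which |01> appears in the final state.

The final state's coefficient on |01> equals sqrt(2)*(1 - I)/4.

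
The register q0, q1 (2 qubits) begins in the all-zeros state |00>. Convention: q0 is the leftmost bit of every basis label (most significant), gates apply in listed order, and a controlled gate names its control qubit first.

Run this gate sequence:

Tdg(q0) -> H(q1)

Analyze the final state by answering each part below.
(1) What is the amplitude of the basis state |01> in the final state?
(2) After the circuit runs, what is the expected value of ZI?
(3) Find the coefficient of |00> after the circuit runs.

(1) |01> carries amplitude sqrt(2)/2 in the final state.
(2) In the final state, ZI has expectation 1.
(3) The amplitude on |00> is sqrt(2)/2.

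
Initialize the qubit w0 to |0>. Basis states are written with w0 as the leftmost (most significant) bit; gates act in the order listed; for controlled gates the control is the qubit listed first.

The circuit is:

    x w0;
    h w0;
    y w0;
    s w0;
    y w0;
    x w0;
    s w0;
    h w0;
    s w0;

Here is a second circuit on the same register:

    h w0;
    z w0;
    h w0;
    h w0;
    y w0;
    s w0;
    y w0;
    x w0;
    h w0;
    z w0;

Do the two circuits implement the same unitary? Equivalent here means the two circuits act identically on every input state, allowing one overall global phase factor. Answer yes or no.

No — the two circuits implement different unitaries, even allowing a global phase.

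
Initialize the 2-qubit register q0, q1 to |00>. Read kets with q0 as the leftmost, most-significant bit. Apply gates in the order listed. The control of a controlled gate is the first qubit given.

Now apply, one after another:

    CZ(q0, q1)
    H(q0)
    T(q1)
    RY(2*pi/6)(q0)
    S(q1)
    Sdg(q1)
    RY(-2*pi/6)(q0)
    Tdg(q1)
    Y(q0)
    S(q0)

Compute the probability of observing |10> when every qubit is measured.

A full measurement returns |10> with probability 1/2. Key observation: steps 3-8 multiply out to the identity, so the circuit reduces to the remaining gates.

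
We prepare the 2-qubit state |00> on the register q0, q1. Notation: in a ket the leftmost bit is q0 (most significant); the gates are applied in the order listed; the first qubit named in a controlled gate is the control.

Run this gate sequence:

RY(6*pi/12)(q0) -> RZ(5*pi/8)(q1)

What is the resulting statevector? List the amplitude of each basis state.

The resulting statevector has amplitude -sqrt(2)*exp(11*I*pi/16)/2 on |00>, 0 on |01>, -sqrt(2)*exp(11*I*pi/16)/2 on |10>, 0 on |11>.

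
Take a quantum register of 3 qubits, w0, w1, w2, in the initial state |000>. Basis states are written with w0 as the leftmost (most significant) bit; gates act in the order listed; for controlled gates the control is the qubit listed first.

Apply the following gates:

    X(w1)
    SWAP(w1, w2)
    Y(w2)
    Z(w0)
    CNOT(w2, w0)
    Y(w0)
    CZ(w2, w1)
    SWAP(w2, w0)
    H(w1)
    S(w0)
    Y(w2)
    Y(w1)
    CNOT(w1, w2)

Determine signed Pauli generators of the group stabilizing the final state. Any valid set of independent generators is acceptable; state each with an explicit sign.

The stabilizer group can be generated by -IXX, +ZII, +IZZ, among other valid generating sets.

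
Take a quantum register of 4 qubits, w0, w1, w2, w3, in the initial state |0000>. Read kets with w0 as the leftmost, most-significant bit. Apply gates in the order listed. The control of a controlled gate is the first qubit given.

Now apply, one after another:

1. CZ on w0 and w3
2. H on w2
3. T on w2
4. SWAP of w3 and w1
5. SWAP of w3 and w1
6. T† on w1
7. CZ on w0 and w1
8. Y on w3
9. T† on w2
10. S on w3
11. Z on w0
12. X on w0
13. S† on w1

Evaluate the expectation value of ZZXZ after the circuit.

In the final state, ZZXZ has expectation 1.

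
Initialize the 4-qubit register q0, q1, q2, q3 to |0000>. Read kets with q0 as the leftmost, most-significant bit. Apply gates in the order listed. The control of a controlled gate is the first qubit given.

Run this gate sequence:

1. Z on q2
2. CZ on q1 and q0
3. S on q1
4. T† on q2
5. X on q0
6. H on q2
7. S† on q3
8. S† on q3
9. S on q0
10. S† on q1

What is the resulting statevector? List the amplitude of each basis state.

After the circuit, the state carries amplitude sqrt(2)*I/2 on |1000>, sqrt(2)*I/2 on |1010>, and 0 on every other basis state.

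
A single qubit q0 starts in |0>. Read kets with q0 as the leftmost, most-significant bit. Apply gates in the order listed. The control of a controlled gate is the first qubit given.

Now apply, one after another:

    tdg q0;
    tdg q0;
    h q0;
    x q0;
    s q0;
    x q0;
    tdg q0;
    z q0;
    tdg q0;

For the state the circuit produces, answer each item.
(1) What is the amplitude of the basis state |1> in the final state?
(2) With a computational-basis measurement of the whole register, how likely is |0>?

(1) The amplitude on |1> is sqrt(2)*I/2.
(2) The probability of measuring |0> is 1/2.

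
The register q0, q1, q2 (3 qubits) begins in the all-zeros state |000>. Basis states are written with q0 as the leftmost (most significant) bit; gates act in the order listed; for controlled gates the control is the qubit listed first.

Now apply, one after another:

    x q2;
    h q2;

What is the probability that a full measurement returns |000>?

Outcome |000> occurs with probability 1/2.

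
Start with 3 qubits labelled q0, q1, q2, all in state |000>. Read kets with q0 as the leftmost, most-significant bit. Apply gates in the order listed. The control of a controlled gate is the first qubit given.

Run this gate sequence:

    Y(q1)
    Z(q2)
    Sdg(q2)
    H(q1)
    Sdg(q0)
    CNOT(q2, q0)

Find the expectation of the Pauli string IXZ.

In the final state, IXZ has expectation -1.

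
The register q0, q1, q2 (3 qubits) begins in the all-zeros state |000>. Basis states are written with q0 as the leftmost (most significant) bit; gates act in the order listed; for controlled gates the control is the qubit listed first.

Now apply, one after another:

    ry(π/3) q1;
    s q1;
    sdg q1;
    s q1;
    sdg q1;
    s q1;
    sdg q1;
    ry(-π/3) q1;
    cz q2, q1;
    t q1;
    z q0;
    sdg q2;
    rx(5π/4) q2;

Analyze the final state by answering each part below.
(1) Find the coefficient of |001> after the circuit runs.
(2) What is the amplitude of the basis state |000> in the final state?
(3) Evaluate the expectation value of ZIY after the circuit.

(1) The amplitude on |001> is -I*sqrt(sqrt(2) + 2)/2. Key observation: the block from step 1 through step 8 cancels to the identity and can be dropped.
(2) |000> carries amplitude -sqrt(2 - sqrt(2))/2 in the final state.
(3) In the final state, ZIY has expectation sqrt(2)/2.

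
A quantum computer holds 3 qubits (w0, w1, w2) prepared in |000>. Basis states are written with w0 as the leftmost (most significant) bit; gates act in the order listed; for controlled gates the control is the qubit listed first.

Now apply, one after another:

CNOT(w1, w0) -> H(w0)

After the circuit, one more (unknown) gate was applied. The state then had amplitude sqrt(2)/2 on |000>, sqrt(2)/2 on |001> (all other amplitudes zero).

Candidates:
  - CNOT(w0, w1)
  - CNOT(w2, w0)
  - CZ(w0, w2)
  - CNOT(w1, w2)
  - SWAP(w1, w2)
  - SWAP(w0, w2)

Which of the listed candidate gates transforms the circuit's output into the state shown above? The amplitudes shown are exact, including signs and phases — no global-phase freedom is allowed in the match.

It was SWAP(w0, w2) that produced the state shown.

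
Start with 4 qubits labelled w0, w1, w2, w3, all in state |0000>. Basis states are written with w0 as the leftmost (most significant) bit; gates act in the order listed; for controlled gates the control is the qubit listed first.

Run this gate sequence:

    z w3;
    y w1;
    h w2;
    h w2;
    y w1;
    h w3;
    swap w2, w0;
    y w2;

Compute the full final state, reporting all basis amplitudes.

The resulting statevector has amplitude sqrt(2)*I/2 on |0010>, sqrt(2)*I/2 on |0011>, and 0 on every other basis state. Key observation: the block from step 2 through step 5 cancels to the identity and can be dropped.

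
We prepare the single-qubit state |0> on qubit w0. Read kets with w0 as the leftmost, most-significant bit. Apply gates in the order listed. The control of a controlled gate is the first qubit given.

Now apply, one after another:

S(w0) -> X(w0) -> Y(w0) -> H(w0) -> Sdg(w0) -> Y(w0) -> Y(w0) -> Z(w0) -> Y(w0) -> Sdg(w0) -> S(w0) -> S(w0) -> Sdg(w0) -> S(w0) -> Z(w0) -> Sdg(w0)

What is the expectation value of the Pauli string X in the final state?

The observable X averages to 0.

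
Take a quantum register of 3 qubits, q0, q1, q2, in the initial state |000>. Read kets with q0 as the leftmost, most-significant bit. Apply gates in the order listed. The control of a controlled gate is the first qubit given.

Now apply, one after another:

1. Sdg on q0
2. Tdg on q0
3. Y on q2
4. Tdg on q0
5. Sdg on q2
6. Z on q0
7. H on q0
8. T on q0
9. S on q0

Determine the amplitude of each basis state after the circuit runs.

After the circuit, the state carries amplitude sqrt(2)/2 on |001>, sqrt(2)*exp(3*I*pi/4)/2 on |101>, and 0 on every other basis state.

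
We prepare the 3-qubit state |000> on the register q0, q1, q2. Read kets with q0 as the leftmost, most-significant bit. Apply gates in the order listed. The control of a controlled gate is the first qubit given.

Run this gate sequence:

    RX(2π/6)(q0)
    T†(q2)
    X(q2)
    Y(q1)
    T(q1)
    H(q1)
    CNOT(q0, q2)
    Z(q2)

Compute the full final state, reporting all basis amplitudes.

The resulting statevector has amplitude 0 on |000>, -sqrt(6)*exp(3*I*pi/4)/4 on |001>, 0 on |010>, sqrt(6)*exp(3*I*pi/4)/4 on |011>, sqrt(2)*exp(I*pi/4)/4 on |100>, 0 on |101>, -sqrt(2)*exp(I*pi/4)/4 on |110>, 0 on |111>.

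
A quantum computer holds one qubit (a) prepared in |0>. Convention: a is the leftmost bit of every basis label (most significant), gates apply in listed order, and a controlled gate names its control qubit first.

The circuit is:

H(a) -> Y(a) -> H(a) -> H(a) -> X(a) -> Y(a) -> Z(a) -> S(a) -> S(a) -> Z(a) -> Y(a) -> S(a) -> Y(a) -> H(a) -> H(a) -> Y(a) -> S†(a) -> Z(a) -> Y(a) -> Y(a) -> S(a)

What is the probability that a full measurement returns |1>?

The probability of measuring |1> is 1/2. Key observation: the block from step 12 through step 17 cancels to the identity and can be dropped.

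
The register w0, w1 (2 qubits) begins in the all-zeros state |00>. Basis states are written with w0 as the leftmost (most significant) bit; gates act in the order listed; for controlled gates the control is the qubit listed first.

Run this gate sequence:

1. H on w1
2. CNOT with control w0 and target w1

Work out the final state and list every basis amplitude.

After the circuit, the state carries amplitude sqrt(2)/2 on |00>, sqrt(2)/2 on |01>, 0 on |10>, 0 on |11>.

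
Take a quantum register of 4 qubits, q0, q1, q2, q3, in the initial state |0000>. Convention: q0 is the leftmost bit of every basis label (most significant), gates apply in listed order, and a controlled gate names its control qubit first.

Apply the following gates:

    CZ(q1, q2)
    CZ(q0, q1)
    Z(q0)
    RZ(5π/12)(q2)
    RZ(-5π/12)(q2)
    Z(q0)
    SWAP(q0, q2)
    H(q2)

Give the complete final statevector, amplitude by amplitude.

After the circuit, the state carries amplitude sqrt(2)/2 on |0000>, sqrt(2)/2 on |0010>, and 0 on every other basis state.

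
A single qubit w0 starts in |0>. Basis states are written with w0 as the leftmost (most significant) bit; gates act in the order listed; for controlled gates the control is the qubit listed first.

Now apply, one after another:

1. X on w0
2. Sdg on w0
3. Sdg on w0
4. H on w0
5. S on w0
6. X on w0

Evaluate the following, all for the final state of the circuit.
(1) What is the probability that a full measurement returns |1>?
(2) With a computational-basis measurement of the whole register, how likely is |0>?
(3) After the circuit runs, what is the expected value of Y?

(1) A full measurement returns |1> with probability 1/2.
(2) Outcome |0> occurs with probability 1/2.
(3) The observable Y averages to 1.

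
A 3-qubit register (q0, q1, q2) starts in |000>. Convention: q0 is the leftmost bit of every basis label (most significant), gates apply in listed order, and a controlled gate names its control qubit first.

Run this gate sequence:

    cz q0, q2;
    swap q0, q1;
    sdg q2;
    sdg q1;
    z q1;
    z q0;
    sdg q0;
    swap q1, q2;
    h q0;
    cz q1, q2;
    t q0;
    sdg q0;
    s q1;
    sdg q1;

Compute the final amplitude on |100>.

|100> carries amplitude -sqrt(2)*exp(3*I*pi/4)/2 in the final state.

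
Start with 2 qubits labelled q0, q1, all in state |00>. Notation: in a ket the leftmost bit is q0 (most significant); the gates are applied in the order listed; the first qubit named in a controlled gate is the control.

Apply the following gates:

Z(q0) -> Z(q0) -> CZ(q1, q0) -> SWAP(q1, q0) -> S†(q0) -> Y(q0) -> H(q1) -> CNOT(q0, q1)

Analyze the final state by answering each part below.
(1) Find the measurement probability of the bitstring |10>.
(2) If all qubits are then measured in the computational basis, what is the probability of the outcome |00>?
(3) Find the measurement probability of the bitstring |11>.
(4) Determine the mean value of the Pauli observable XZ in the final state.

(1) The probability of measuring |10> is 1/2.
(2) A full measurement returns |00> with probability 0.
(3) A full measurement returns |11> with probability 1/2.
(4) In the final state, XZ has expectation 0.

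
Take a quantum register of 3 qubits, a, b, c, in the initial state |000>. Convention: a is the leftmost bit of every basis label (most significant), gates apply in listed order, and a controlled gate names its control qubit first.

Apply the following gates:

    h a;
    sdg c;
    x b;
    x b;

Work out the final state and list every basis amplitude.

After the circuit, the state carries amplitude sqrt(2)/2 on |000>, sqrt(2)/2 on |100>, and 0 on every other basis state. Key observation: steps 3-4 multiply out to the identity, so the circuit reduces to the remaining gates.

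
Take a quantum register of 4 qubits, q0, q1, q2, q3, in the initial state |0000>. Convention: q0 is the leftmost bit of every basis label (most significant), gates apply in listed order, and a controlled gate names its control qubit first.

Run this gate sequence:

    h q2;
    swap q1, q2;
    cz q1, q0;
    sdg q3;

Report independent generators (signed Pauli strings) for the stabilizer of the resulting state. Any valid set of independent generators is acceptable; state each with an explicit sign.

One valid set of independent stabilizer generators is +IXII, +ZIII, +IIZI, +IIIZ (any independent generating set of the same group is equally correct).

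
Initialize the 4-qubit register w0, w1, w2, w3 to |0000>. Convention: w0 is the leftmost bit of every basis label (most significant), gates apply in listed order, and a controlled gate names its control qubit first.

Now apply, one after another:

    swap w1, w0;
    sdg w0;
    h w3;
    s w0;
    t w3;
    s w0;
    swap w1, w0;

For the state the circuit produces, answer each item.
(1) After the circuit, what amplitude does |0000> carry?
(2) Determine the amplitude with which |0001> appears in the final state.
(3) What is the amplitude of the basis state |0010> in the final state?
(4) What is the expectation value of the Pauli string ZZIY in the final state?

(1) The final state's coefficient on |0000> equals sqrt(2)/2.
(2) |0001> carries amplitude sqrt(2)*exp(I*pi/4)/2 in the final state.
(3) The final state's coefficient on |0010> equals 0.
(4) The observable ZZIY averages to sqrt(2)/2.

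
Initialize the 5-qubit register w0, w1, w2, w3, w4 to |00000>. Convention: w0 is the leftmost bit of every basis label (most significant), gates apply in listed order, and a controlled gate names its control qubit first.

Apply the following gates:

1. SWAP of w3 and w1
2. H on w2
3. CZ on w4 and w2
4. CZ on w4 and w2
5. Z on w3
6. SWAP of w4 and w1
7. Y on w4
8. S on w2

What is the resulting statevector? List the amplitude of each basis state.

The resulting statevector has amplitude sqrt(2)*I/2 on |00001>, -sqrt(2)/2 on |00101>, and 0 on every other basis state. Key observation: the block from step 3 through step 4 cancels to the identity and can be dropped.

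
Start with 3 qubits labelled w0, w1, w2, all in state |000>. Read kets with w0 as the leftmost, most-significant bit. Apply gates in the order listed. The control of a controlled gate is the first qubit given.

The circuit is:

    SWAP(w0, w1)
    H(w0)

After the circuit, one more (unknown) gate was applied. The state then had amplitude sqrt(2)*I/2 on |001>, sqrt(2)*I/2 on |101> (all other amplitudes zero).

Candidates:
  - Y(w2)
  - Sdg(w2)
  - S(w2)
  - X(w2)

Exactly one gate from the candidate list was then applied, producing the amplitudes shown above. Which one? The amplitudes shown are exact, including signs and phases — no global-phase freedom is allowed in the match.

The unique candidate consistent with the amplitudes is Y(w2).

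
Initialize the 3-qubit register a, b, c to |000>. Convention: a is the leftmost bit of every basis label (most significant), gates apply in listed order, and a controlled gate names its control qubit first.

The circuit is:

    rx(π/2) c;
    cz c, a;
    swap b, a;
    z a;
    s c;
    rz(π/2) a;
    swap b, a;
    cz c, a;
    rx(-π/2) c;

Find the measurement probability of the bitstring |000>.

A full measurement returns |000> with probability 1/2.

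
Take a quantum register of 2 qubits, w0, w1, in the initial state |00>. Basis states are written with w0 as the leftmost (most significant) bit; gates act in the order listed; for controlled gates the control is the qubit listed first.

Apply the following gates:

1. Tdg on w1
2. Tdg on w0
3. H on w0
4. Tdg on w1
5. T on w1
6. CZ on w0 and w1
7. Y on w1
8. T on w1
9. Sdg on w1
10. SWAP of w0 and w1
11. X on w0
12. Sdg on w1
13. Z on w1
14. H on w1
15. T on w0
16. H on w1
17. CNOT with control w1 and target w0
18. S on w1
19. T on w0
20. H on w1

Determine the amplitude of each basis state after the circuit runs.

The final amplitudes are exp(I*pi/4)/2 on |00>, exp(I*pi/4)/2 on |01>, -I/2 on |10>, I/2 on |11>.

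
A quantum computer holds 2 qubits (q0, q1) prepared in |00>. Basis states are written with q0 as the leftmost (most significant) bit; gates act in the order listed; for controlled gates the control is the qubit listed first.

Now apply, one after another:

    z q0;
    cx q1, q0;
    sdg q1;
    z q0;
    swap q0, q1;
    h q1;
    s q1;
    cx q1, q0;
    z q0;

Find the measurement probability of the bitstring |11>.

A full measurement returns |11> with probability 1/2.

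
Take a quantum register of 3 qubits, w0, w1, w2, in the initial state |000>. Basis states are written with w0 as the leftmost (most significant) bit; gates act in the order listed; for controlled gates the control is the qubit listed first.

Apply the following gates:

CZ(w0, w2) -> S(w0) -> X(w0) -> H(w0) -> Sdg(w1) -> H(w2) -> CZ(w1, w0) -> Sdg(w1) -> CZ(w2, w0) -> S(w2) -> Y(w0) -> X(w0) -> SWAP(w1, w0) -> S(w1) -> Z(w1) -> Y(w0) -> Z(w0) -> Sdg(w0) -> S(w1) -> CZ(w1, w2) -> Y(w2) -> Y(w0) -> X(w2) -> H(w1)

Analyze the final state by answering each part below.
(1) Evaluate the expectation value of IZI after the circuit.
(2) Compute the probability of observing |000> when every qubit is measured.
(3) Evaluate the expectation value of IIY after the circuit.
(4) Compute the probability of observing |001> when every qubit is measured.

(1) The expectation value of IZI is 1.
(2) Outcome |000> occurs with probability 1/2.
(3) The expectation value of IIY is -1.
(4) The probability of measuring |001> is 1/2.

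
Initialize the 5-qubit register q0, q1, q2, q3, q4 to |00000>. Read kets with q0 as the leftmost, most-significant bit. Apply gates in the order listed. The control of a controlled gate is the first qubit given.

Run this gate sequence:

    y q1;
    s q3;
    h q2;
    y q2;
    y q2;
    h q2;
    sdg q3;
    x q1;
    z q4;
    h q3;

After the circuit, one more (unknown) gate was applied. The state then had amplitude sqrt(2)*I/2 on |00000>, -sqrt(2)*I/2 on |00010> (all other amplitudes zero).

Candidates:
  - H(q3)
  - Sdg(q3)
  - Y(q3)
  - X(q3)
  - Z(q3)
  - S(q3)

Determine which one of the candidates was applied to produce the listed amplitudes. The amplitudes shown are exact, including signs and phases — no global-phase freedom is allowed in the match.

The unique candidate consistent with the amplitudes is Z(q3). Key observation: gates 2-7 undo each other exactly, leaving only the rest of the circuit to track.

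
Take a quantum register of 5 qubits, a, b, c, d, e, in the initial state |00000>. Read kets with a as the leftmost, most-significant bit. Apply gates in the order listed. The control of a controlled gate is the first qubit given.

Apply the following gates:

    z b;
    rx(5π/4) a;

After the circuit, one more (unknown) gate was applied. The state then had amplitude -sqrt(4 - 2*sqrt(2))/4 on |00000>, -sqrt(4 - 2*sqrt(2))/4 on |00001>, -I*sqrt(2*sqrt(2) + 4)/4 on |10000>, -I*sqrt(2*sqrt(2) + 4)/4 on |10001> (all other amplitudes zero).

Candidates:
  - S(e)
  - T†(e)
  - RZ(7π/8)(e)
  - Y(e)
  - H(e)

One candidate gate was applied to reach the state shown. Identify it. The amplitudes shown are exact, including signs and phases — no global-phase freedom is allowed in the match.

The applied gate was H(e).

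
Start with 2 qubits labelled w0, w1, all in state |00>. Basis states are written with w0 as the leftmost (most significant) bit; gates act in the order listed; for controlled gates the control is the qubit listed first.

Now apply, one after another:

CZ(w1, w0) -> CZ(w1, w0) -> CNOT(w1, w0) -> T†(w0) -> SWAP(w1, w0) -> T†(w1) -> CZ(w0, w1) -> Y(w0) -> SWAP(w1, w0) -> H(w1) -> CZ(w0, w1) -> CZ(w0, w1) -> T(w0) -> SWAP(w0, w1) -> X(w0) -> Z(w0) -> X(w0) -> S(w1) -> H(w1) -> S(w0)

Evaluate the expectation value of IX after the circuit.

In the final state, IX has expectation 1.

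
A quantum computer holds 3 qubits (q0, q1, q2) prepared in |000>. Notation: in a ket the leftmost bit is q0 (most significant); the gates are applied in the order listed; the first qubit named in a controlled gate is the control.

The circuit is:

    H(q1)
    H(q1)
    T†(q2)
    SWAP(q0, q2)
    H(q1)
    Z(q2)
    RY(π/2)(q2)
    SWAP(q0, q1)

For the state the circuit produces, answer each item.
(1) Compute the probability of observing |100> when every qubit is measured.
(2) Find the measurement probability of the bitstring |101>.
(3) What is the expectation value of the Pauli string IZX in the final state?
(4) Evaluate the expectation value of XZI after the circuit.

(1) A full measurement returns |100> with probability 1/4.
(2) A full measurement returns |101> with probability 1/4.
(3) In the final state, IZX has expectation 1.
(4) The observable XZI averages to 1.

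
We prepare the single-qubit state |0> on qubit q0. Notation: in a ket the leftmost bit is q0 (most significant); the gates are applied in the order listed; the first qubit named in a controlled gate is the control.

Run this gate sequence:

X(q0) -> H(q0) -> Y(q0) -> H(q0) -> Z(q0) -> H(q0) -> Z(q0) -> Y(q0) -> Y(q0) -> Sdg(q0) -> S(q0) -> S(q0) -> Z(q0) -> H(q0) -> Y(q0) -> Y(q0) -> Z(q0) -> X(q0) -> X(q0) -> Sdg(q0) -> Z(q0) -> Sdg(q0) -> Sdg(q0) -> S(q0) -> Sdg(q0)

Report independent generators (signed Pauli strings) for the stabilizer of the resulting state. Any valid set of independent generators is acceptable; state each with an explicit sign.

The final state is stabilized by the group generated by +X; other independent generating sets are equally valid.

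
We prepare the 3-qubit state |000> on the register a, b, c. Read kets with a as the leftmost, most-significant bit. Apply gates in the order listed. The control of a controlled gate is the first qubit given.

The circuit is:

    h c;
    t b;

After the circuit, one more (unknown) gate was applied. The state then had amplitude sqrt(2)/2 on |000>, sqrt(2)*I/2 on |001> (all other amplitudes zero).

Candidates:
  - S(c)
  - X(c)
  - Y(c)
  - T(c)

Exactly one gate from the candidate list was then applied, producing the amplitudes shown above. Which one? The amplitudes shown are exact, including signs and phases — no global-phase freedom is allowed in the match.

The unique candidate consistent with the amplitudes is S(c).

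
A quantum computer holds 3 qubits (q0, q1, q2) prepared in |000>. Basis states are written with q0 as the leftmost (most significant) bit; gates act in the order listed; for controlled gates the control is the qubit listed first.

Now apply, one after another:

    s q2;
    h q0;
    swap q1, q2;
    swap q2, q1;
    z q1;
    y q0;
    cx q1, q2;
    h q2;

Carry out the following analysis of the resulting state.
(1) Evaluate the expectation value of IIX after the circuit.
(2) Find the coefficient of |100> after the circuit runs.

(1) The observable IIX averages to 1.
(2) The final state's coefficient on |100> equals I/2.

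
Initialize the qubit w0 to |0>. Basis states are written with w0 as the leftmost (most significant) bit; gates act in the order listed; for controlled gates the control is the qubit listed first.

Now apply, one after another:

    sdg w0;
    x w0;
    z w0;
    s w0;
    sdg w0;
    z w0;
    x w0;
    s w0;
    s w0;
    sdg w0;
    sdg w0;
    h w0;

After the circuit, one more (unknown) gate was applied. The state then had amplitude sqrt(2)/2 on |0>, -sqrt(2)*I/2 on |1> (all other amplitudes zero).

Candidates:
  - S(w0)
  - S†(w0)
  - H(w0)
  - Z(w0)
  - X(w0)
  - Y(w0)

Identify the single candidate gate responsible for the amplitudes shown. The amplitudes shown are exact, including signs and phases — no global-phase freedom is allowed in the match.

The applied gate was S†(w0). Key observation: steps 1-8 multiply out to the identity, so the circuit reduces to the remaining gates.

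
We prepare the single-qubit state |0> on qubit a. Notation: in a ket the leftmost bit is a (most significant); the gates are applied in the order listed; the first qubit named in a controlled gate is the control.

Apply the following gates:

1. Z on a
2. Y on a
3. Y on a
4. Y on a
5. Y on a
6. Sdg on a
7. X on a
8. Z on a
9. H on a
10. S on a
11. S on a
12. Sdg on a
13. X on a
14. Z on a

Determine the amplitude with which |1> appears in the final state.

The amplitude on |1> is sqrt(2)/2. Key observation: steps 2-5 multiply out to the identity, so the circuit reduces to the remaining gates.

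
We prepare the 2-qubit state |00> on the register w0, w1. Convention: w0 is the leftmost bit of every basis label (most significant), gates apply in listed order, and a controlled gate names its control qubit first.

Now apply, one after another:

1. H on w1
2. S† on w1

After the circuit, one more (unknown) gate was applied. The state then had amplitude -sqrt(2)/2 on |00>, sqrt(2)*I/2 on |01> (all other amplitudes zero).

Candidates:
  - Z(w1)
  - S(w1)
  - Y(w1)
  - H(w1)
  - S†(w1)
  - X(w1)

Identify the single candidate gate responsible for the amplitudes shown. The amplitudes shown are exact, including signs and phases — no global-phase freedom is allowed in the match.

It was Y(w1) that produced the state shown.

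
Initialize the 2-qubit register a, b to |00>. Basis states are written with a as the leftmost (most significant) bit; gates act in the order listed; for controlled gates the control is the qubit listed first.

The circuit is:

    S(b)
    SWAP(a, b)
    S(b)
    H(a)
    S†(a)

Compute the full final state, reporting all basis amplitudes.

The resulting statevector has amplitude sqrt(2)/2 on |00>, 0 on |01>, -sqrt(2)*I/2 on |10>, 0 on |11>.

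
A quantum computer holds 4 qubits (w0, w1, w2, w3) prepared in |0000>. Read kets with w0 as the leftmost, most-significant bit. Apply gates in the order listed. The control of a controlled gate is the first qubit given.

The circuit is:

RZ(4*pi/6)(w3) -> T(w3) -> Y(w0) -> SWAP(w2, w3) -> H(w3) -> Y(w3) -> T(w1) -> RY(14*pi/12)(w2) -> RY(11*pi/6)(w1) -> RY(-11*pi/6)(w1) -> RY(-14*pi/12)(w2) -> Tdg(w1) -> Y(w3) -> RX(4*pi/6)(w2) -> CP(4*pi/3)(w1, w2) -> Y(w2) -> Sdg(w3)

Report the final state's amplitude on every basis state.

After the circuit, the state carries amplitude -sqrt(6)*exp(I*pi/6)/4 on |1000>, sqrt(6)*exp(2*I*pi/3)/4 on |1001>, sqrt(2)*exp(2*I*pi/3)/4 on |1010>, sqrt(2)*exp(I*pi/6)/4 on |1011>, and 0 on every other basis state. Key observation: steps 6-13 multiply out to the identity, so the circuit reduces to the remaining gates.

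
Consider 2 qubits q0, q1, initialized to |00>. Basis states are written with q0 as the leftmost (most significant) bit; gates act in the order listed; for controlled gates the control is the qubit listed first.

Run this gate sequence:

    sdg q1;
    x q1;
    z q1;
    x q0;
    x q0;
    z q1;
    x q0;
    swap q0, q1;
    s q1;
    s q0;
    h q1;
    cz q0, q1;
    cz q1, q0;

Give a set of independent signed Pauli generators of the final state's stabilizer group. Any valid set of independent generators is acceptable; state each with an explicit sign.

The stabilizer group can be generated by -IX, -ZI, among other valid generating sets.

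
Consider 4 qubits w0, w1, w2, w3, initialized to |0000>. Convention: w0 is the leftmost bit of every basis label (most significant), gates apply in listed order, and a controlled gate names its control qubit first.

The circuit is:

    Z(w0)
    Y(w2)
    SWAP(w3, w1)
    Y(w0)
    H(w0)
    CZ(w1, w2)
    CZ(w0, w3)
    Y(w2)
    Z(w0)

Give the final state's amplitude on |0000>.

|0000> carries amplitude sqrt(2)*I/2 in the final state.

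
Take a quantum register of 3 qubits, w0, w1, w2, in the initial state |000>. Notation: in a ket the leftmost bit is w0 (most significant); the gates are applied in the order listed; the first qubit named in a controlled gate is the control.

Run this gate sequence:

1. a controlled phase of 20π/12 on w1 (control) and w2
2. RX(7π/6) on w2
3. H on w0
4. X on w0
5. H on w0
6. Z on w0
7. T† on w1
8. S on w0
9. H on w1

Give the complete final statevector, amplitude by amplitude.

The final amplitudes are 1/4 - sqrt(3)/4 on |000>, I*(-sqrt(3) - 1)/4 on |001>, 1/4 - sqrt(3)/4 on |010>, I*(-sqrt(3) - 1)/4 on |011>, 0 on |100>, 0 on |101>, 0 on |110>, 0 on |111>. Key observation: steps 3-6 multiply out to the identity, so the circuit reduces to the remaining gates.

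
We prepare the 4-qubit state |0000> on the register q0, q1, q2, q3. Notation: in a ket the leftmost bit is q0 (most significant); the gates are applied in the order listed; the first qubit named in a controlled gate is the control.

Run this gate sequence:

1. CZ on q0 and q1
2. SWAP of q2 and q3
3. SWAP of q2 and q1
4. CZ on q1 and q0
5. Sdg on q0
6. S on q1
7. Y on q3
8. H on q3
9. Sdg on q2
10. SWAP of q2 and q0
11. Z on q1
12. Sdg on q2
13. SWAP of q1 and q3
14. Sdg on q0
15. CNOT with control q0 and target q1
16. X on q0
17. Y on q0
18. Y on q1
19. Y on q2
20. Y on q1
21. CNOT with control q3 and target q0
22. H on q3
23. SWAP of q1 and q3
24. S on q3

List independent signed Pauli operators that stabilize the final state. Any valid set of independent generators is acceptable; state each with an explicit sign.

One valid set of independent stabilizer generators is +IXII, -IIIY, +ZIII, -IIZI (any independent generating set of the same group is equally correct).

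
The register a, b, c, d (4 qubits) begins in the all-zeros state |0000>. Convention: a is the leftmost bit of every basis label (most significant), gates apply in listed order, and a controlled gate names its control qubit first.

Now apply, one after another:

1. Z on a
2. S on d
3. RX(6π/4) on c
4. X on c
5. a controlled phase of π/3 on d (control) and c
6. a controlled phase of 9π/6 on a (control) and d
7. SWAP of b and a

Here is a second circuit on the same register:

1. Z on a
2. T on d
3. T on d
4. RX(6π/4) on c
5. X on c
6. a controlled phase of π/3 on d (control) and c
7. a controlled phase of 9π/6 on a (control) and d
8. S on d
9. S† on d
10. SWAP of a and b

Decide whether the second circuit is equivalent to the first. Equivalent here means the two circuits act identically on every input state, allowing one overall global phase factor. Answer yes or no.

Yes: on every input state the two circuits agree up to one overall phase factor.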